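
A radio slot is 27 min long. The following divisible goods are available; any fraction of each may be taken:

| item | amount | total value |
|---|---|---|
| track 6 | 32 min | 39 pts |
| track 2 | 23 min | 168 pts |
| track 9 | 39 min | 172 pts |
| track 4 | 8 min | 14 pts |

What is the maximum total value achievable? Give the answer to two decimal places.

185.64

Take in order of value per unit:
- track 2 (168/23 per unit): all 23 → value 168, running total 168.00
- track 9 (172/39 per unit): 4 of 39 → value 4×172/39 = 17.6410, running total 185.64
Total 185.64.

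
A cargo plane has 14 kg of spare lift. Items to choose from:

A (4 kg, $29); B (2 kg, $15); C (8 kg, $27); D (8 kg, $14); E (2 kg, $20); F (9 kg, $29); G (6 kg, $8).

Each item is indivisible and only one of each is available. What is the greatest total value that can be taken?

$76

Check high-value combinations within 14 kg:
- A+C+E: weight 4+8+2=14, value 29+27+20=76
- A+B+E+G: weight 4+2+2+6=14, value 29+15+20+8=72
- A+B+C: weight 4+2+8=14, value 29+15+27=71
- A+B+E: weight 4+2+2=8, value 29+15+20=64
Best: $76.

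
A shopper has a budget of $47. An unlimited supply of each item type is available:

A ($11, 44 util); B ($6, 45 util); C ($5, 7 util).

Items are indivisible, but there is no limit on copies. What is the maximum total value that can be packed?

Best value-per-unit is B at 45/6; filling with it alone gives 7×45 = 315.
Optimal mix: 7×B + 1×C → cost 47, value 322.

322 util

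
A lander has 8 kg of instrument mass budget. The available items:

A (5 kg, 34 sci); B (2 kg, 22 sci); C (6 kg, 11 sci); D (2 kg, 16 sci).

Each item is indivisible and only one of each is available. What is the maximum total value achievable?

56 sci

Check high-value combinations within 8 kg:
- A+B: mass 5+2=7, value 34+22=56
- A+D: mass 5+2=7, value 34+16=50
- B+D: mass 2+2=4, value 22+16=38
Best: 56 sci.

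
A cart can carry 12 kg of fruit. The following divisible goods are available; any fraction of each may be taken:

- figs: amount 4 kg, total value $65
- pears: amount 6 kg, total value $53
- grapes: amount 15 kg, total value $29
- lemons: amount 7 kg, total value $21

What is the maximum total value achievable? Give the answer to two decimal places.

124.00

Take in order of value per unit:
- figs (65/4 per unit): all 4 → value 65, running total 65.00
- pears (53/6 per unit): all 6 → value 53, running total 118.00
- lemons (21/7 per unit): 2 of 7 → value 2×21/7 = 6.0000, running total 124.00
Total 124.00.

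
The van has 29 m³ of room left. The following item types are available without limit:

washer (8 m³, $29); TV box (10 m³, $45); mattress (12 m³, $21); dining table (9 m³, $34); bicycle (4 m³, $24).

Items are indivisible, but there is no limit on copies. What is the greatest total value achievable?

$168

Best value-per-unit is bicycle at 24/4, and filling with it alone uses volume 7×4=28. No mix of the others beats 7×24 = 168.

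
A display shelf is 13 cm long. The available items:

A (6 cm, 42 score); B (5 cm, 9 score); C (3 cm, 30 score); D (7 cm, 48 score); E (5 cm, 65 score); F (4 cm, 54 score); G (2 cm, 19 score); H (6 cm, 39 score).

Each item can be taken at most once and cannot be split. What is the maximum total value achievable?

Check high-value combinations within 13 cm:
- C+E+F: length 3+5+4=12, value 30+65+54=149
- E+F+G: length 5+4+2=11, value 65+54+19=138
- A+C+F: length 6+3+4=13, value 42+30+54=126
- A+E+G: length 6+5+2=13, value 42+65+19=126
Best: 149 score.

149 score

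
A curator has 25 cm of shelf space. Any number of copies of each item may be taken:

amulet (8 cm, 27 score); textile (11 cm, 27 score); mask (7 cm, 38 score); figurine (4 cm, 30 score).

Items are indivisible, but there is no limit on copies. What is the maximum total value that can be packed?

Best value-per-unit is figurine at 30/4, and filling with it alone uses length 6×4=24. No mix of the others beats 6×30 = 180.

180 score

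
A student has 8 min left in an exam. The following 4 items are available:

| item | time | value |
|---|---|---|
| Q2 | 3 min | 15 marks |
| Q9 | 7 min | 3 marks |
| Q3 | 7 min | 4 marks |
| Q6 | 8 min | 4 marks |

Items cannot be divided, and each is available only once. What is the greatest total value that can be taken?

15 marks

Check high-value combinations within 8 min:
- Q2: time 3, value 15
- Q3: time 7, value 4
- Q6: time 8, value 4
- Q9: time 7, value 3
Best: 15 marks.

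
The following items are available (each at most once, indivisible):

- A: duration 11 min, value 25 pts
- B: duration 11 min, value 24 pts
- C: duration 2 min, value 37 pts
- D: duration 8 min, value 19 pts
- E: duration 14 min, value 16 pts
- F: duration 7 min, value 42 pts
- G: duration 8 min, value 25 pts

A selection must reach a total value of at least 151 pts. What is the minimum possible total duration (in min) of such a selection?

Subsets with value ≥ 151, sorted by total duration:
- A+B+C+F+G: duration 39, value 153
- A+B+C+D+F+G: duration 47, value 172
- A+C+D+E+F+G: duration 50, value 164
Minimum duration: 39 min.

39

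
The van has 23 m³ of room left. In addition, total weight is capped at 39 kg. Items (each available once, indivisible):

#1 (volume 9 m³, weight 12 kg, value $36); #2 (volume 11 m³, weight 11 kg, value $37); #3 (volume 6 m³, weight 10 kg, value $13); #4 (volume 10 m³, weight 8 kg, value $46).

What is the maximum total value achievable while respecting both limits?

$83

Feasible sets respecting both limits:
- #2+#4: volume 21, weight 19, value 83
- #1+#4: volume 19, weight 20, value 82
- #1+#2: volume 20, weight 23, value 73
- #3+#4: volume 16, weight 18, value 59
Best: $83.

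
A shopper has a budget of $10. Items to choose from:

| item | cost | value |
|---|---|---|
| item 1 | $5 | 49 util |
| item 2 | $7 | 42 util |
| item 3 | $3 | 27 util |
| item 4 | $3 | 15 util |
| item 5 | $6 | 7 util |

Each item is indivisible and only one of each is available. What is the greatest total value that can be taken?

Check high-value combinations within $10:
- item 1+item 3: cost 5+3=8, value 49+27=76
- item 2+item 3: cost 7+3=10, value 42+27=69
- item 1+item 4: cost 5+3=8, value 49+15=64
- item 2+item 4: cost 7+3=10, value 42+15=57
- item 1: cost 5, value 49
Best: 76 util.

76 util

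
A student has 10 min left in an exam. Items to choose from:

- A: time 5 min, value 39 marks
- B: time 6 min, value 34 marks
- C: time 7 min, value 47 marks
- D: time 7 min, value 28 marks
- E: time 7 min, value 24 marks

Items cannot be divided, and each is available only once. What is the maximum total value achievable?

This is a 0/1 knapsack; check combinations near the capacity.
- C: time 7, value 47
- A: time 5, value 39
- B: time 6, value 34
- D: time 7, value 28
- E: time 7, value 24
Best: 47 marks.

47 marks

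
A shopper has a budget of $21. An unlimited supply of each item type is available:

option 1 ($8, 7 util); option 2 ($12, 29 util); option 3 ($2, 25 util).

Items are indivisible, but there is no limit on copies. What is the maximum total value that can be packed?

Best value-per-unit is option 3 at 25/2, and filling with it alone uses cost 10×2=20. No mix of the others beats 10×25 = 250.

250 util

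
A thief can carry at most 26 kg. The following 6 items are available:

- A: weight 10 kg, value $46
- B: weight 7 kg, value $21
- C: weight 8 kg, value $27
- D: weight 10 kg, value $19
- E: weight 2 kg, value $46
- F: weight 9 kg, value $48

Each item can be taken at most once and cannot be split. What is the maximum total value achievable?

This is a 0/1 knapsack; check combinations near the capacity.
- B+C+E+F: weight 7+8+2+9=26, value 21+27+46+48=142
- A+E+F: weight 10+2+9=21, value 46+46+48=140
- C+E+F: weight 8+2+9=19, value 27+46+48=121
Best: $142.

$142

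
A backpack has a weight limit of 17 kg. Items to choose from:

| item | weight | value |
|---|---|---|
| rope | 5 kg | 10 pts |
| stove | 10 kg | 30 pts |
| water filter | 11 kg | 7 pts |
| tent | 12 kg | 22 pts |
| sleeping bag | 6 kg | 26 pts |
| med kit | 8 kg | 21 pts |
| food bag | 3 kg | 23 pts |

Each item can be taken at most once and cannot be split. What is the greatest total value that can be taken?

Check high-value combinations within 17 kg:
- sleeping bag+med kit+food bag: weight 6+8+3=17, value 26+21+23=70
- rope+sleeping bag+food bag: weight 5+6+3=14, value 10+26+23=59
- stove+sleeping bag: weight 10+6=16, value 30+26=56
Best: 70 pts.

70 pts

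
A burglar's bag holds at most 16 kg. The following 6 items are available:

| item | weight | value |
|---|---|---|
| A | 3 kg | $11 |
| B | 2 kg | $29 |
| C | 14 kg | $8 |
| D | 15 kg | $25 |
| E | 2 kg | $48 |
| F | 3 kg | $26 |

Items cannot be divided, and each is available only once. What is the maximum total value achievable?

$114

Check high-value combinations within 16 kg:
- A+B+E+F: weight 3+2+2+3=10, value 11+29+48+26=114
- B+E+F: weight 2+2+3=7, value 29+48+26=103
- A+B+E: weight 3+2+2=7, value 11+29+48=88
- A+E+F: weight 3+2+3=8, value 11+48+26=85
Best: $114.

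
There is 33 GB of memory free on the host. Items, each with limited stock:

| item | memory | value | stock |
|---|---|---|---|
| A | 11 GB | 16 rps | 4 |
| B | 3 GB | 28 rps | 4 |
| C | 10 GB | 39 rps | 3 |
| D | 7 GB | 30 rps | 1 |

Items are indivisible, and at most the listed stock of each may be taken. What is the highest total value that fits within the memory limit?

190 rps

Top feasible selections:
- 4×B + 2×C: memory 32, value 190
- 4×B + 1×C + 1×D: memory 29, value 181
- 1×A + 4×B + 1×C: memory 33, value 167
- 2×B + 2×C + 1×D: memory 33, value 164
Best: 190 rps.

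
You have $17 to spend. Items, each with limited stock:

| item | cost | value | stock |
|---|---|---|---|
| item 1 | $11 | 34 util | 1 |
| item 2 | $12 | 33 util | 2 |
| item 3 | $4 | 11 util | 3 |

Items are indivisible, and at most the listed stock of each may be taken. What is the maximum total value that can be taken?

45 util

Top feasible selections:
- 1×item 1 + 1×item 3: cost 15, value 45
- 1×item 2 + 1×item 3: cost 16, value 44
Best: 45 util.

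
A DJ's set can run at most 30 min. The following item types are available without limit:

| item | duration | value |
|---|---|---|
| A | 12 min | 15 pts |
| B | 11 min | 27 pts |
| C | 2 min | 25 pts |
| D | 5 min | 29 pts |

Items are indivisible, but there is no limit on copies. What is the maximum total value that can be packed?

Best value-per-unit is C at 25/2, and filling with it alone uses duration 15×2=30. No mix of the others beats 15×25 = 375.

375 pts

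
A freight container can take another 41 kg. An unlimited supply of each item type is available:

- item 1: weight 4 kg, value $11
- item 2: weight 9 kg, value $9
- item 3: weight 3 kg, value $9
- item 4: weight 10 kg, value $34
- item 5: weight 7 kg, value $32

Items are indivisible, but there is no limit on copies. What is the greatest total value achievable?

Best value-per-unit is item 5 at 32/7; filling with it alone gives 5×32 = 160.
Optimal mix: 2×item 3 + 5×item 5 → weight 41, value 178.

$178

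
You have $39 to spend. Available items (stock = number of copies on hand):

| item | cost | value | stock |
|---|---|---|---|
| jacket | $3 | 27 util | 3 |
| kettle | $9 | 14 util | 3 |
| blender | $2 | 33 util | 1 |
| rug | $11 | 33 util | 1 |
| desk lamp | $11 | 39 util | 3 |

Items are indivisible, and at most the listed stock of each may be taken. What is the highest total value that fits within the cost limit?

Best selections within cost 39 and stock limits:
- 3×jacket + 1×blender + 2×desk lamp: cost 33, value 192
- 3×jacket + 1×blender + 1×rug + 1×desk lamp: cost 33, value 186
- 2×jacket + 1×kettle + 1×blender + 2×desk lamp: cost 39, value 179
Best: 192 util.

192 util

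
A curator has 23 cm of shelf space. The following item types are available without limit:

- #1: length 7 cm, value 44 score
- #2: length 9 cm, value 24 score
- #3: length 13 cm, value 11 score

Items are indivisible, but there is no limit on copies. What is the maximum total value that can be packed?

132 score

Best value-per-unit is #1 at 44/7, and filling with it alone uses length 3×7=21. No mix of the others beats 3×44 = 132.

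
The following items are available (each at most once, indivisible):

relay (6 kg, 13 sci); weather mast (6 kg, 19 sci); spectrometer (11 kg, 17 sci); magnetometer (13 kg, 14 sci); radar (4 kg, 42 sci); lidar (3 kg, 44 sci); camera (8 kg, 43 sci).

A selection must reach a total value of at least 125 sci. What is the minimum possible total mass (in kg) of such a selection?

15

Subsets with value ≥ 125, sorted by total mass:
- radar+lidar+camera: mass 15, value 129
- weather mast+radar+lidar+camera: mass 21, value 148
Minimum mass: 15 kg.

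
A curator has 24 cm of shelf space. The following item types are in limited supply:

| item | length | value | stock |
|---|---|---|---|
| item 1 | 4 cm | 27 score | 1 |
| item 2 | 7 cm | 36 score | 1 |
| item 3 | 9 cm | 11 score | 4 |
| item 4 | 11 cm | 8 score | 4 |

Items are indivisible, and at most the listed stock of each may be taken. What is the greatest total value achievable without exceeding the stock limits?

Best selections within length 24 and stock limits:
- 1×item 1 + 1×item 2 + 1×item 3: length 20, value 74
- 1×item 1 + 1×item 2 + 1×item 4: length 22, value 71
- 1×item 1 + 1×item 2: length 11, value 63
- 1×item 1 + 2×item 3: length 22, value 49
Best: 74 score.

74 score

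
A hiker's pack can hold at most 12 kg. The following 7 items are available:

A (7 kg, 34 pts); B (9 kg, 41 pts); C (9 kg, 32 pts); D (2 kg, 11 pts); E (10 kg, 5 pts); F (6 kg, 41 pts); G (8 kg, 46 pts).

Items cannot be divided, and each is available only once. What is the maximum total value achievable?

57 pts

Check high-value combinations within 12 kg:
- D+G: weight 2+8=10, value 11+46=57
- D+F: weight 2+6=8, value 11+41=52
- B+D: weight 9+2=11, value 41+11=52
- G: weight 8, value 46
- A+D: weight 7+2=9, value 34+11=45
Best: 57 pts.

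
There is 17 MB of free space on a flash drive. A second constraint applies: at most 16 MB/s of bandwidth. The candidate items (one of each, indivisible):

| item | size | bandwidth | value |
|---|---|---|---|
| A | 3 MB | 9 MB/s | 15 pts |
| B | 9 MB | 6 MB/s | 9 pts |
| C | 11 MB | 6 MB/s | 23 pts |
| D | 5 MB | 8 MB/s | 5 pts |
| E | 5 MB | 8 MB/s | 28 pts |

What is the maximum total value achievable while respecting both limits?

51 pts

Feasible sets respecting both limits:
- C+E: size 16, bandwidth 14, value 51
- A+C: size 14, bandwidth 15, value 38
- B+E: size 14, bandwidth 14, value 37
- D+E: size 10, bandwidth 16, value 33
Best: 51 pts.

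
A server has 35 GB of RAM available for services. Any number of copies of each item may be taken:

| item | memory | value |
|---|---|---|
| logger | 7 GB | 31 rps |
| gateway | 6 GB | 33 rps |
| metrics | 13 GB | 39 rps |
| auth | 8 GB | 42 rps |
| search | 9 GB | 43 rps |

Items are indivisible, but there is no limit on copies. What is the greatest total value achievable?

184 rps

Best value-per-unit is gateway at 33/6; filling with it alone gives 5×33 = 165.
Optimal mix: 3×gateway + 1×auth + 1×search → memory 35, value 184.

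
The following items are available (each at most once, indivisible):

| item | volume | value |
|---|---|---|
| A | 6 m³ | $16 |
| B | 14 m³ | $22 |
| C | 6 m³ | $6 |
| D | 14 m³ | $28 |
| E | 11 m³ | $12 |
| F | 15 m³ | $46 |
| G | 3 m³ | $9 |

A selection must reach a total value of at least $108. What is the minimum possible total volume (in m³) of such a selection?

49

Subsets with value ≥ 108, sorted by total volume:
- A+B+D+F: volume 49, value 112
- A+D+E+F+G: volume 49, value 111
- A+B+D+F+G: volume 52, value 121
- B+C+D+F+G: volume 52, value 111
Minimum volume: 49 m³.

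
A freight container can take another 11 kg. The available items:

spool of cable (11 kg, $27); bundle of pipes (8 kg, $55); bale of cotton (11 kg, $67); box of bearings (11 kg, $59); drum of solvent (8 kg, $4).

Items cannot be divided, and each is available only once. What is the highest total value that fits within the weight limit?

Check high-value combinations within 11 kg:
- bale of cotton: weight 11, value 67
- box of bearings: weight 11, value 59
- bundle of pipes: weight 8, value 55
Best: $67.

$67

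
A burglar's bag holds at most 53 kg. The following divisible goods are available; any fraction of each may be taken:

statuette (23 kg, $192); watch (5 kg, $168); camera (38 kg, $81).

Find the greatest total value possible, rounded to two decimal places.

Take in order of value per unit:
- watch (168/5 per unit): all 5 → value 168, running total 168.00
- statuette (192/23 per unit): all 23 → value 192, running total 360.00
- camera (81/38 per unit): 25 of 38 → value 25×81/38 = 53.2895, running total 413.29
Total 413.29.

413.29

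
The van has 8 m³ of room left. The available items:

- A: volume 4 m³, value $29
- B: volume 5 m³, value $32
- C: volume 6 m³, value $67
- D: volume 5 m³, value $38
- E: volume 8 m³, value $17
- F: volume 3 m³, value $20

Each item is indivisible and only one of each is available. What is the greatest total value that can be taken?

Check high-value combinations within 8 m³:
- C: volume 6, value 67
- D+F: volume 5+3=8, value 38+20=58
- B+F: volume 5+3=8, value 32+20=52
- A+F: volume 4+3=7, value 29+20=49
- D: volume 5, value 38
Best: $67.

$67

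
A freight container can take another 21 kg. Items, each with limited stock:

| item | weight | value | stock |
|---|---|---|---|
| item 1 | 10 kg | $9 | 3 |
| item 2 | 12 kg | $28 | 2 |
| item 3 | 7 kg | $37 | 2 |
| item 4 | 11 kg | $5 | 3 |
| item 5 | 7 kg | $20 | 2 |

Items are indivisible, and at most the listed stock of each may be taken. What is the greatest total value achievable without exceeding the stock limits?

Best selections within weight 21 and stock limits:
- 2×item 3 + 1×item 5: weight 21, value 94
- 1×item 3 + 2×item 5: weight 21, value 77
- 2×item 3: weight 14, value 74
Best: $94.

$94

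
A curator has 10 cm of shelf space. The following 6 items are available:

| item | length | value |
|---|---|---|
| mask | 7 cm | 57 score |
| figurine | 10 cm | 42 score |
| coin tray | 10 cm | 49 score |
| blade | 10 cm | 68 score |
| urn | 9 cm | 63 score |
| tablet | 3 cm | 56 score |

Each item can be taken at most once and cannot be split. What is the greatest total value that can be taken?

Check high-value combinations within 10 cm:
- mask+tablet: length 7+3=10, value 57+56=113
- blade: length 10, value 68
- urn: length 9, value 63
Best: 113 score.

113 score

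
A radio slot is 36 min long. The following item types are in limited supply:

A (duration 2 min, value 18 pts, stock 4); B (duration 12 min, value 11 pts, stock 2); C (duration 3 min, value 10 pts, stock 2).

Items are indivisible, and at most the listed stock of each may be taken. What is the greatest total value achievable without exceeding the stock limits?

104 pts

Top feasible selections:
- 4×A + 2×B + 1×C: duration 35, value 104
- 4×A + 1×B + 2×C: duration 26, value 103
Best: 104 pts.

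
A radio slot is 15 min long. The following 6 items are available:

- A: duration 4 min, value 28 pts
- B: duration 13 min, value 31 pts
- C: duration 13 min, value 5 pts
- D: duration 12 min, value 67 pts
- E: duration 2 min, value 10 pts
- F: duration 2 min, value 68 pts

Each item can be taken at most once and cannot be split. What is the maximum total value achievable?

Check high-value combinations within 15 min:
- D+F: duration 12+2=14, value 67+68=135
- A+E+F: duration 4+2+2=8, value 28+10+68=106
- B+F: duration 13+2=15, value 31+68=99
Best: 135 pts.

135 pts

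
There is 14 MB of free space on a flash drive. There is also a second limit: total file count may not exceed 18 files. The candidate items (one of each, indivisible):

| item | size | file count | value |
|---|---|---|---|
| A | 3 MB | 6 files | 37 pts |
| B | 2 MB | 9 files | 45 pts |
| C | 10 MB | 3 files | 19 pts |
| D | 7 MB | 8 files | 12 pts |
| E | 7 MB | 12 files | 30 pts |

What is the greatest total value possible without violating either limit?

82 pts

Feasible sets respecting both limits:
- A+B: size 5, file count 15, value 82
- A+E: size 10, file count 18, value 67
- B+C: size 12, file count 12, value 64
- B+D: size 9, file count 17, value 57
Best: 82 pts.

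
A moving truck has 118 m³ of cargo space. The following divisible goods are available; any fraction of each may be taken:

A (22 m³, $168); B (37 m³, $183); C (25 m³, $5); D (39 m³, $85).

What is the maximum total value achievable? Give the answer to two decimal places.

Take in order of value per unit:
- A (168/22 per unit): all 22 → value 168, running total 168.00
- B (183/37 per unit): all 37 → value 183, running total 351.00
- D (85/39 per unit): all 39 → value 85, running total 436.00
- C (5/25 per unit): 20 of 25 → value 20×5/25 = 4.0000, running total 440.00
Total 440.00.

440.00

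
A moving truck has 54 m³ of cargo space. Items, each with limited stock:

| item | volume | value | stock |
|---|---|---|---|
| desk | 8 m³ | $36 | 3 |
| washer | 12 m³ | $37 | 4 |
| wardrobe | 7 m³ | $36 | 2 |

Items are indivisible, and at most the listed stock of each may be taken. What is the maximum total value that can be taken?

Top feasible selections:
- 2×desk + 2×washer + 2×wardrobe: volume 54, value 218
- 3×desk + 1×washer + 2×wardrobe: volume 50, value 217
- 3×washer + 2×wardrobe: volume 50, value 183
Best: $218.

$218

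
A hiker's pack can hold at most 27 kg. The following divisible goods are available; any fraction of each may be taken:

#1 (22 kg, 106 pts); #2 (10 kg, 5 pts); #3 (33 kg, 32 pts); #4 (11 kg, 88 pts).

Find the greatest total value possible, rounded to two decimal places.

Take in order of value per unit:
- #4 (88/11 per unit): all 11 → value 88, running total 88.00
- #1 (106/22 per unit): 16 of 22 → value 16×106/22 = 77.0909, running total 165.09
Total 165.09.

165.09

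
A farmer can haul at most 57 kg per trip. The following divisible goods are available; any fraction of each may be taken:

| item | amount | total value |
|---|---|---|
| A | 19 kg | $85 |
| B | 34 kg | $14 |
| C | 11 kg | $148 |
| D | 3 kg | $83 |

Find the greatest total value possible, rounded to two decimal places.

325.88

Take in order of value per unit:
- D (83/3 per unit): all 3 → value 83, running total 83.00
- C (148/11 per unit): all 11 → value 148, running total 231.00
- A (85/19 per unit): all 19 → value 85, running total 316.00
- B (14/34 per unit): 24 of 34 → value 24×14/34 = 9.8824, running total 325.88
Total 325.88.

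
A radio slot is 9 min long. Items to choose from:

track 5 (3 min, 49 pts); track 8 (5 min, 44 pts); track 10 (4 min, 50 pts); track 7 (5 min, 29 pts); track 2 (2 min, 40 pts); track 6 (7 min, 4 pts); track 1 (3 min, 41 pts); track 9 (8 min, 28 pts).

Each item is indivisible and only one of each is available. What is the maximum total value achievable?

139 pts

Check high-value combinations within 9 min:
- track 5+track 10+track 2: duration 3+4+2=9, value 49+50+40=139
- track 10+track 2+track 1: duration 4+2+3=9, value 50+40+41=131
- track 5+track 2+track 1: duration 3+2+3=8, value 49+40+41=130
- track 5+track 10: duration 3+4=7, value 49+50=99
Best: 139 pts.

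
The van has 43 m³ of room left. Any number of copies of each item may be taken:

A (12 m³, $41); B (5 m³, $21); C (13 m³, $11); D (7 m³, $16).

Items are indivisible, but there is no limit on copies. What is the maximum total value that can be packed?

$168

Best value-per-unit is B at 21/5, and filling with it alone uses volume 8×5=40. No mix of the others beats 8×21 = 168.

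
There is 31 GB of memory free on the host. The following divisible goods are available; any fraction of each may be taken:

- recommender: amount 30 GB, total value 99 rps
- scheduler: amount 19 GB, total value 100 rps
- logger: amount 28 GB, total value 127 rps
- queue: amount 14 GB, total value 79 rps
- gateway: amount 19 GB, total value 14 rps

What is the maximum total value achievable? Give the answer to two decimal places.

168.47

Take in order of value per unit:
- queue (79/14 per unit): all 14 → value 79, running total 79.00
- scheduler (100/19 per unit): 17 of 19 → value 17×100/19 = 89.4737, running total 168.47
Total 168.47.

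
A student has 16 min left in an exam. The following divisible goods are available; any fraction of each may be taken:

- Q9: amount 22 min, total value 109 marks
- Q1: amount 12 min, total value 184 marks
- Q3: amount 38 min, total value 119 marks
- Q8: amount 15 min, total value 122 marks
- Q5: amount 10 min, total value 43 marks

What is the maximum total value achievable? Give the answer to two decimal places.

216.53

Take in order of value per unit:
- Q1 (184/12 per unit): all 12 → value 184, running total 184.00
- Q8 (122/15 per unit): 4 of 15 → value 4×122/15 = 32.5333, running total 216.53
Total 216.53.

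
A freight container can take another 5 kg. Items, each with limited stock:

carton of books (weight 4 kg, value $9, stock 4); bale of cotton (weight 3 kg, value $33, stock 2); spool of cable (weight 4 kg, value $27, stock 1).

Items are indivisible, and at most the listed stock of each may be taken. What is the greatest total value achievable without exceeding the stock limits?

Top feasible selections:
- 1×bale of cotton: weight 3, value 33
- 1×spool of cable: weight 4, value 27
Best: $33.

$33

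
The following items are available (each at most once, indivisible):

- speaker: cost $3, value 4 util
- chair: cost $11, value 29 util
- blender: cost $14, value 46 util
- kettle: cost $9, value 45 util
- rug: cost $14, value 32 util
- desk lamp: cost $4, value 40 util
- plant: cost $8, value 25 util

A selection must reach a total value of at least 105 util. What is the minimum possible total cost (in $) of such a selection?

21

Subsets with value ≥ 105, sorted by total cost:
- kettle+desk lamp+plant: cost 21, value 110
- chair+kettle+desk lamp: cost 24, value 114
Minimum cost: 21 $.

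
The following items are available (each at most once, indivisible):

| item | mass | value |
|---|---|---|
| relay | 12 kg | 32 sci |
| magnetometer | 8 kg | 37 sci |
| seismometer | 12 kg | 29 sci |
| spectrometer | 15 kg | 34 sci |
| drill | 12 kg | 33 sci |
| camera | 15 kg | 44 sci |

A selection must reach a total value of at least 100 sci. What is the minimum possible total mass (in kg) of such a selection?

32

Subsets with value ≥ 100, sorted by total mass:
- relay+magnetometer+drill: mass 32, value 102
- magnetometer+drill+camera: mass 35, value 114
- relay+magnetometer+camera: mass 35, value 113
- magnetometer+seismometer+camera: mass 35, value 110
Minimum mass: 32 kg.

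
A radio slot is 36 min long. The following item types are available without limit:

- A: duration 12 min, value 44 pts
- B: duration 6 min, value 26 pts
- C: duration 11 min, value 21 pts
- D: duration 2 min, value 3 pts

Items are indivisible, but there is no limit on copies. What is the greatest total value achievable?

156 pts

Best value-per-unit is B at 26/6, and filling with it alone uses duration 6×6=36. No mix of the others beats 6×26 = 156.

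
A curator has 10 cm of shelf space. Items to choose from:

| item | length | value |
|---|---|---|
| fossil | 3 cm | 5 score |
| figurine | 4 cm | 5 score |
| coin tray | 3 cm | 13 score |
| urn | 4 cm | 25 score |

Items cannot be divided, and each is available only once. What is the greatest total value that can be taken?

43 score

This is a 0/1 knapsack; check combinations near the capacity.
- fossil+coin tray+urn: length 3+3+4=10, value 5+13+25=43
- coin tray+urn: length 3+4=7, value 13+25=38
- fossil+urn: length 3+4=7, value 5+25=30
Best: 43 score.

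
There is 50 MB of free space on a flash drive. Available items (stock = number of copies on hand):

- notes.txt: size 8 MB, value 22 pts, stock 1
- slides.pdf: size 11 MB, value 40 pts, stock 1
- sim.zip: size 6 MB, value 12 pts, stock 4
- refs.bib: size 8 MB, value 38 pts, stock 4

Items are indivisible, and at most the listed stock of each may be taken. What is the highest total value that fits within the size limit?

Top feasible selections:
- 1×slides.pdf + 1×sim.zip + 4×refs.bib: size 49, value 204
- 1×slides.pdf + 4×refs.bib: size 43, value 192
- 1×notes.txt + 1×slides.pdf + 1×sim.zip + 3×refs.bib: size 49, value 188
Best: 204 pts.

204 pts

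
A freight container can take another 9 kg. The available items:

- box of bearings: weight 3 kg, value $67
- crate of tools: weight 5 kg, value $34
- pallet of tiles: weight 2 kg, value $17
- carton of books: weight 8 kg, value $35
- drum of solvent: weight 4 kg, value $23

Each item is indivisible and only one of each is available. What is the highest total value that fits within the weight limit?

Check high-value combinations within 9 kg:
- box of bearings+pallet of tiles+drum of solvent: weight 3+2+4=9, value 67+17+23=107
- box of bearings+crate of tools: weight 3+5=8, value 67+34=101
- box of bearings+drum of solvent: weight 3+4=7, value 67+23=90
Best: $107.

$107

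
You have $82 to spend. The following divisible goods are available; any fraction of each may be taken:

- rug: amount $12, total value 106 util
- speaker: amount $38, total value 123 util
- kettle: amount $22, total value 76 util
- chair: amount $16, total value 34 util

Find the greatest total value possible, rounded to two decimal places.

Take in order of value per unit:
- rug (106/12 per unit): all 12 → value 106, running total 106.00
- kettle (76/22 per unit): all 22 → value 76, running total 182.00
- speaker (123/38 per unit): all 38 → value 123, running total 305.00
- chair (34/16 per unit): 10 of 16 → value 10×34/16 = 21.2500, running total 326.25
Total 326.25.

326.25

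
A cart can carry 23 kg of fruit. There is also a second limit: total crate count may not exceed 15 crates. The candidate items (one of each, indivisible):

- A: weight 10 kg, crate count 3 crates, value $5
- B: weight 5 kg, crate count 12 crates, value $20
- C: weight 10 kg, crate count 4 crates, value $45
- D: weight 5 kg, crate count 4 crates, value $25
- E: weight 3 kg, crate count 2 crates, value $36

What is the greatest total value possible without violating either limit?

Feasible sets respecting both limits:
- C+D+E: weight 18, crate count 10, value 106
- A+C+E: weight 23, crate count 9, value 86
- C+E: weight 13, crate count 6, value 81
- C+D: weight 15, crate count 8, value 70
Best: $106.

$106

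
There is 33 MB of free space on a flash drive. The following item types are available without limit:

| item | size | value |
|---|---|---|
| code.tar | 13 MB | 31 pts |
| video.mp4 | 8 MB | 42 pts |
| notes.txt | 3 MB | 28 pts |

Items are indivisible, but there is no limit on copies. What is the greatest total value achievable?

Best value-per-unit is notes.txt at 28/3, and filling with it alone uses size 11×3=33. No mix of the others beats 11×28 = 308.

308 pts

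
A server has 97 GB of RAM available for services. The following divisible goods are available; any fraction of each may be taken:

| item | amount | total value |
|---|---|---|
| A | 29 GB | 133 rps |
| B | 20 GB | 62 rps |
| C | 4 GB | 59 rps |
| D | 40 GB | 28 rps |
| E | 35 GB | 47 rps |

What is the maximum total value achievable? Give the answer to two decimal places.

Take in order of value per unit:
- C (59/4 per unit): all 4 → value 59, running total 59.00
- A (133/29 per unit): all 29 → value 133, running total 192.00
- B (62/20 per unit): all 20 → value 62, running total 254.00
- E (47/35 per unit): all 35 → value 47, running total 301.00
- D (28/40 per unit): 9 of 40 → value 9×28/40 = 6.3000, running total 307.30
Total 307.30.

307.30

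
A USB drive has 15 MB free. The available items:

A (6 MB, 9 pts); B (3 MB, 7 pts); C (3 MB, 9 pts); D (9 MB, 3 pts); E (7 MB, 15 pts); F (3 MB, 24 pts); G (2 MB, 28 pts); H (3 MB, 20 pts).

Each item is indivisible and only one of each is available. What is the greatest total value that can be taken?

This is a 0/1 knapsack; check combinations near the capacity.
- B+C+F+G+H: size 3+3+3+2+3=14, value 7+9+24+28+20=88
- E+F+G+H: size 7+3+2+3=15, value 15+24+28+20=87
- C+F+G+H: size 3+3+2+3=11, value 9+24+28+20=81
- A+F+G+H: size 6+3+2+3=14, value 9+24+28+20=81
Best: 88 pts.

88 pts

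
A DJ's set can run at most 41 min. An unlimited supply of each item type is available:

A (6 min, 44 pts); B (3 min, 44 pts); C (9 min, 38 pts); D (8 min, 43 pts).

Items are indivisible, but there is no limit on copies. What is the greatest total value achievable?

Best value-per-unit is B at 44/3, and filling with it alone uses duration 13×3=39. No mix of the others beats 13×44 = 572.

572 pts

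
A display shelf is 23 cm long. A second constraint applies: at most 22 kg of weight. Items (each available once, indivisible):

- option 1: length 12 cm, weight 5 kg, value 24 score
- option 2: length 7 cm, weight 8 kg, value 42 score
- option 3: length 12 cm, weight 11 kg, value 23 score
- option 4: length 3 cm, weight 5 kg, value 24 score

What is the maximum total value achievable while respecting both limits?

Feasible sets respecting both limits:
- option 1+option 2+option 4: length 22, weight 18, value 90
- option 1+option 2: length 19, weight 13, value 66
- option 2+option 4: length 10, weight 13, value 66
Best: 90 score.

90 score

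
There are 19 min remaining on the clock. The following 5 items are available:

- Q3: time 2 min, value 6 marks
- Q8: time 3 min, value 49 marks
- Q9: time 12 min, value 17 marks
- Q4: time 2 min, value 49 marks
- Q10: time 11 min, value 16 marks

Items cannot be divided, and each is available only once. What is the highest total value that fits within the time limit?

Check high-value combinations within 19 min:
- Q3+Q8+Q9+Q4: time 2+3+12+2=19, value 6+49+17+49=121
- Q3+Q8+Q4+Q10: time 2+3+2+11=18, value 6+49+49+16=120
- Q8+Q9+Q4: time 3+12+2=17, value 49+17+49=115
- Q8+Q4+Q10: time 3+2+11=16, value 49+49+16=114
- Q3+Q8+Q4: time 2+3+2=7, value 6+49+49=104
Best: 121 marks.

121 marks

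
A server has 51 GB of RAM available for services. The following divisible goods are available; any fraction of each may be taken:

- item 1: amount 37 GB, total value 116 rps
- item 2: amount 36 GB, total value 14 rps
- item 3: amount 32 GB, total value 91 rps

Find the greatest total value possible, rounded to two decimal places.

Take in order of value per unit:
- item 1 (116/37 per unit): all 37 → value 116, running total 116.00
- item 3 (91/32 per unit): 14 of 32 → value 14×91/32 = 39.8125, running total 155.81
Total 155.81.

155.81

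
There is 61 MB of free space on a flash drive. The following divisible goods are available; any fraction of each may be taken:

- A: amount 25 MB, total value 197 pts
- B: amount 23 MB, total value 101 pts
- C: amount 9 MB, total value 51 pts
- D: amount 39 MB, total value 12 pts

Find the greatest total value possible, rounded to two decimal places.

Take in order of value per unit:
- A (197/25 per unit): all 25 → value 197, running total 197.00
- C (51/9 per unit): all 9 → value 51, running total 248.00
- B (101/23 per unit): all 23 → value 101, running total 349.00
- D (12/39 per unit): 4 of 39 → value 4×12/39 = 1.2308, running total 350.23
Total 350.23.

350.23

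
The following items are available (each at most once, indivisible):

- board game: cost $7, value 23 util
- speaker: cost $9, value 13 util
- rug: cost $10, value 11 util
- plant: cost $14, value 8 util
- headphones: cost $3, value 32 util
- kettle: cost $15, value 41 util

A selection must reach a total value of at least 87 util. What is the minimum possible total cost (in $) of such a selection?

Subsets with value ≥ 87, sorted by total cost:
- board game+headphones+kettle: cost 25, value 96
- board game+speaker+headphones+kettle: cost 34, value 109
- board game+rug+headphones+kettle: cost 35, value 107
Minimum cost: 25 $.

25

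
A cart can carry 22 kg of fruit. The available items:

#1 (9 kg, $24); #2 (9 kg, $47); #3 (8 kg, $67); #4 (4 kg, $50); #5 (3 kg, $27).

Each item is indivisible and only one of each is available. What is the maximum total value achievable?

$164

Check high-value combinations within 22 kg:
- #2+#3+#4: weight 9+8+4=21, value 47+67+50=164
- #3+#4+#5: weight 8+4+3=15, value 67+50+27=144
- #2+#3+#5: weight 9+8+3=20, value 47+67+27=141
- #1+#3+#4: weight 9+8+4=21, value 24+67+50=141
Best: $164.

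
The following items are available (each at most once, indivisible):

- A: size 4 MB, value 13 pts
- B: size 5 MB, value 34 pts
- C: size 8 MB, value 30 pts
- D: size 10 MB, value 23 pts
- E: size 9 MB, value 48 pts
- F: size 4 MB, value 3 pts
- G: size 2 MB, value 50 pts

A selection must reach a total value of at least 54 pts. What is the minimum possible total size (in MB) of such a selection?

Subsets with value ≥ 54, sorted by total size:
- A+G: size 6, value 63
- B+G: size 7, value 84
- C+G: size 10, value 80
- A+F+G: size 10, value 66
Minimum size: 6 MB.

6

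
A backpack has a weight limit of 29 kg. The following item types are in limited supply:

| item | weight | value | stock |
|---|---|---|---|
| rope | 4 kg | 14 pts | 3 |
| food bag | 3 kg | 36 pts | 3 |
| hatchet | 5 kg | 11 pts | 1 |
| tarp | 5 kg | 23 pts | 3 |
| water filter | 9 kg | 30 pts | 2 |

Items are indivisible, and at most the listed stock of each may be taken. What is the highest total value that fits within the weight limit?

Best selections within weight 29 and stock limits:
- 1×rope + 3×food bag + 3×tarp: weight 28, value 191
- 3×food bag + 1×hatchet + 3×tarp: weight 29, value 188
- 3×food bag + 2×tarp + 1×water filter: weight 28, value 184
- 2×rope + 3×food bag + 2×tarp: weight 27, value 182
Best: 191 pts.

191 pts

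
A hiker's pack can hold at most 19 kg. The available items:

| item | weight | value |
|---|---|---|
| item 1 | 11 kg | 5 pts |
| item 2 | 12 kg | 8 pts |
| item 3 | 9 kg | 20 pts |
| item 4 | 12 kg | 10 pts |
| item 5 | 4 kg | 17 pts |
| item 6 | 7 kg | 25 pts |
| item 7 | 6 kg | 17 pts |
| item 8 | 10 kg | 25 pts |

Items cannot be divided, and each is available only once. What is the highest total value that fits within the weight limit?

Check high-value combinations within 19 kg:
- item 5+item 6+item 7: weight 4+7+6=17, value 17+25+17=59
- item 3+item 5+item 7: weight 9+4+6=19, value 20+17+17=54
- item 6+item 8: weight 7+10=17, value 25+25=50
- item 3+item 6: weight 9+7=16, value 20+25=45
Best: 59 pts.

59 pts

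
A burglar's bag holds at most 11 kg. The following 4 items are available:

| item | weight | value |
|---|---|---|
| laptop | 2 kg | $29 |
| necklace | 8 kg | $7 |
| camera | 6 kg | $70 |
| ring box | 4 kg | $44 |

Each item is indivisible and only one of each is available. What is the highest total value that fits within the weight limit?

Check high-value combinations within 11 kg:
- camera+ring box: weight 6+4=10, value 70+44=114
- laptop+camera: weight 2+6=8, value 29+70=99
- laptop+ring box: weight 2+4=6, value 29+44=73
- camera: weight 6, value 70
- ring box: weight 4, value 44
Best: $114.

$114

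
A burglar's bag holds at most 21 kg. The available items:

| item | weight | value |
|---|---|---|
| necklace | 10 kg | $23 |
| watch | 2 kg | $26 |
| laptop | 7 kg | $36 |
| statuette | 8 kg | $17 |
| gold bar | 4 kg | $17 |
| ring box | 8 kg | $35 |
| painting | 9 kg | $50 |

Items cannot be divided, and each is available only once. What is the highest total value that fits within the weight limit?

Check high-value combinations within 21 kg:
- watch+laptop+gold bar+ring box: weight 2+7+4+8=21, value 26+36+17+35=114
- watch+laptop+painting: weight 2+7+9=18, value 26+36+50=112
- watch+ring box+painting: weight 2+8+9=19, value 26+35+50=111
Best: $114.

$114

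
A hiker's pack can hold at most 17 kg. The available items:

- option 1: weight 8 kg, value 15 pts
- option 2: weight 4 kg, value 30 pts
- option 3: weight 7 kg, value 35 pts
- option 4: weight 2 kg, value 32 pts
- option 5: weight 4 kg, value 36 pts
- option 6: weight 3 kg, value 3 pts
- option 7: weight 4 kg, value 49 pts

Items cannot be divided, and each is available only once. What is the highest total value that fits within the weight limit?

Check high-value combinations within 17 kg:
- option 3+option 4+option 5+option 7: weight 7+2+4+4=17, value 35+32+36+49=152
- option 2+option 4+option 5+option 6+option 7: weight 4+2+4+3+4=17, value 30+32+36+3+49=150
- option 2+option 4+option 5+option 7: weight 4+2+4+4=14, value 30+32+36+49=147
Best: 152 pts.

152 pts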